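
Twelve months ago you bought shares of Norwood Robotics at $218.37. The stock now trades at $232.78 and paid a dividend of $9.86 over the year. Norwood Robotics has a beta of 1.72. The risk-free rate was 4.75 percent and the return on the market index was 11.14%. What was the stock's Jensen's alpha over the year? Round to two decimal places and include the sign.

Realised HPR = (P1 + D1 − P0) / P0 = (232.78 + 9.86 − 218.37) / 218.37 = 24.27 / 218.37 = 11.1142%
MRP = 11.14% − 4.75% = 6.39%
CAPM required = R_f + β·MRP = 4.75% + 1.72 × 6.39% = 15.7408%
α = realised − required = 11.1142% − 15.7408% = -4.63%

-4.63%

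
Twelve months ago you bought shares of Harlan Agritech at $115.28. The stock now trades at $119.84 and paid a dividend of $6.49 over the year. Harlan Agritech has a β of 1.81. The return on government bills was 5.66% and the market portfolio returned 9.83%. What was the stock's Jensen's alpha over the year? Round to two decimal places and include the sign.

-3.62%

Realised HPR = (P1 + D1 − P0) / P0 = (119.84 + 6.49 − 115.28) / 115.28 = 11.05 / 115.28 = 9.5854%
MRP = 9.83% − 5.66% = 4.17%
CAPM required = R_f + β·MRP = 5.66% + 1.81 × 4.17% = 13.2077%
α = realised − required = 9.5854% − 13.2077% = -3.62%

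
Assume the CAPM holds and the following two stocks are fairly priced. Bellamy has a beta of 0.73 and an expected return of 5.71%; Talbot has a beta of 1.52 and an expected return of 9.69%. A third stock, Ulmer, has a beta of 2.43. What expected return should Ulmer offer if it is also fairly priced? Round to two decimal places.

MRP (SML slope) = (9.69% − 5.71%) / (1.52 − 0.73) = 3.98% / 0.79 = 5.0380%
R_f (intercept) = 5.71% − 0.73 × 5.0380% = 2.0323%
E(R_Ulmer) = R_f + β × MRP = 2.0323% + 2.43 × 5.0380% = 14.27%

14.27%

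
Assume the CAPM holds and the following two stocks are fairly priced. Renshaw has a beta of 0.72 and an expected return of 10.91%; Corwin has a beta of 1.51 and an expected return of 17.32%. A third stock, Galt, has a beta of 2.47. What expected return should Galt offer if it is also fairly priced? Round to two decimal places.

MRP (SML slope) = (17.32% − 10.91%) / (1.51 − 0.72) = 6.41% / 0.79 = 8.1139%
R_f (intercept) = 10.91% − 0.72 × 8.1139% = 5.0680%
E(R_Galt) = R_f + β × MRP = 5.0680% + 2.47 × 8.1139% = 25.11%

25.11%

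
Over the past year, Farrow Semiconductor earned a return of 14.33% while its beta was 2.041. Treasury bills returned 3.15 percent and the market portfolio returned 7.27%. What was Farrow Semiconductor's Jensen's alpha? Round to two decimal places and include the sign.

Market excess return = 7.27% − 3.15% = 4.12%
CAPM benchmark = R_f + β(R_m − R_f) = 3.15% + 2.041 × 4.12% = 11.55892%
α = actual − benchmark = 14.33% − 11.55892% = +2.77%

+2.77%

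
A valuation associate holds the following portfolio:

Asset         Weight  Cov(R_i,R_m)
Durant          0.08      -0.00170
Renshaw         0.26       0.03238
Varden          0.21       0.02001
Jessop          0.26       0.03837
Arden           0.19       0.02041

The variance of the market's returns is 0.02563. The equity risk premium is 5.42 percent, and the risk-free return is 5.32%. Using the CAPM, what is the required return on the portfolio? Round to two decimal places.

10.89%

β_Durant = -0.00170 / 0.02563 = -0.0663
β_Renshaw = 0.03238 / 0.02563 = 1.2634
β_Varden = 0.02001 / 0.02563 = 0.7807
β_Jessop = 0.03837 / 0.02563 = 1.4971
β_Arden = 0.02041 / 0.02563 = 0.7963
β_P = Σ w_i β_i = 0.08×-0.0663 + 0.26×1.2634 + 0.21×0.7807 + 0.26×1.4971 + 0.19×0.7963 = 1.0277
E(R_P) = R_f + β_P × MRP = 5.32% + 1.0277 × 5.42% = 10.89%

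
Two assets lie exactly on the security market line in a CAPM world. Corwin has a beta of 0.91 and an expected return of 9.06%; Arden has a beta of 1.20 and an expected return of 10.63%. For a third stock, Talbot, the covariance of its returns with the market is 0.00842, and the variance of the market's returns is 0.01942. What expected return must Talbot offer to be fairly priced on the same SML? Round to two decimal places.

MRP = (10.63% − 9.06%) / (1.20 − 0.91) = 5.4138%
R_f = 9.06% − 0.91 × 5.4138% = 4.1334%
β_Talbot = Cov / Var(R_m) = 0.00842 / 0.01942 = 0.4336
E(R_Talbot) = R_f + β × MRP = 4.1334% + 0.4336 × 5.4138% = 6.48%

6.48%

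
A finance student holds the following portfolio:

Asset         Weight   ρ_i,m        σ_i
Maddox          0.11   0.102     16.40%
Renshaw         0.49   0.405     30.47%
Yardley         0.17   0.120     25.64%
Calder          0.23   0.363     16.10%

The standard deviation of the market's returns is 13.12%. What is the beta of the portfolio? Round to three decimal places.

0.617

β_Maddox = 0.102 × 16.40% / 13.12% = 0.1275
β_Renshaw = 0.405 × 30.47% / 13.12% = 0.9406
β_Yardley = 0.120 × 25.64% / 13.12% = 0.2345
β_Calder = 0.363 × 16.10% / 13.12% = 0.4454
β_P = Σ w_i β_i = 0.11×0.1275 + 0.49×0.9406 + 0.17×0.2345 + 0.23×0.4454 = 0.6172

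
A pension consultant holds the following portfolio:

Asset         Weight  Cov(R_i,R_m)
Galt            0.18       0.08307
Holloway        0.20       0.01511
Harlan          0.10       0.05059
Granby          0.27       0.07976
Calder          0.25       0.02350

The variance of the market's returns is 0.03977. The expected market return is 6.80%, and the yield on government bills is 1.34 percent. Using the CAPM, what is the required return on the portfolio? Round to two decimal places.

8.27%

β_Galt = 0.08307 / 0.03977 = 2.0888
β_Holloway = 0.01511 / 0.03977 = 0.3799
β_Harlan = 0.05059 / 0.03977 = 1.2721
β_Granby = 0.07976 / 0.03977 = 2.0055
β_Calder = 0.02350 / 0.03977 = 0.5909
β_P = Σ w_i β_i = 0.18×2.0888 + 0.20×0.3799 + 0.10×1.2721 + 0.27×2.0055 + 0.25×0.5909 = 1.2684
MRP = 6.80% − 1.34% = 5.46%
E(R_P) = R_f + β_P × MRP = 1.34% + 1.2684 × 5.46% = 8.27%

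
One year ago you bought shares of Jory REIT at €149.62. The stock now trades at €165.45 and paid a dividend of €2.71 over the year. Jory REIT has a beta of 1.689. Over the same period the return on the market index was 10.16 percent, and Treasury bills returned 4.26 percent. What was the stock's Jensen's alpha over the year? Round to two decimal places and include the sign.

-1.83%

Realised HPR = (P1 + D1 − P0) / P0 = (165.45 + 2.71 − 149.62) / 149.62 = 18.54 / 149.62 = 12.3914%
MRP = 10.16% − 4.26% = 5.90%
CAPM required = R_f + β·MRP = 4.26% + 1.689 × 5.90% = 14.22510%
α = realised − required = 12.3914% − 14.22510% = -1.83%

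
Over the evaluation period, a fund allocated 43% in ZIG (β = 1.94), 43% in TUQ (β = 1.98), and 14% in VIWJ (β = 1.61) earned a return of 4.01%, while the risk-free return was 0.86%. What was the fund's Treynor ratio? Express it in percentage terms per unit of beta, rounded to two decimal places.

β_P = 0.43×1.94 + 0.43×1.98 + 0.14×1.61 = 1.9110
Treynor = (R_P − R_f) / β_P = (4.01% − 0.86%) / 1.9110 = 3.15% / 1.9110 = 1.65%

1.65%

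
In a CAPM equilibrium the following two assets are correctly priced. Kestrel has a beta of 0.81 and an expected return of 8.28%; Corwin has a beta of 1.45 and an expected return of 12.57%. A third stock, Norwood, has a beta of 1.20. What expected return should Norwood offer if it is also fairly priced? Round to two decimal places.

MRP (SML slope) = (12.57% − 8.28%) / (1.45 − 0.81) = 4.29% / 0.64 = 6.7031%
R_f (intercept) = 8.28% − 0.81 × 6.7031% = 2.8505%
E(R_Norwood) = R_f + β × MRP = 2.8505% + 1.20 × 6.7031% = 10.89%

10.89%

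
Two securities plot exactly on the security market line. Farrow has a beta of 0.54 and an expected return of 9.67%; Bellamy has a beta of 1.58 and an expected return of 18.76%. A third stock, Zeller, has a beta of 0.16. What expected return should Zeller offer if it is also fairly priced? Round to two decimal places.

6.35%

MRP (SML slope) = (18.76% − 9.67%) / (1.58 − 0.54) = 9.09% / 1.04 = 8.7404%
R_f (intercept) = 9.67% − 0.54 × 8.7404% = 4.9502%
E(R_Zeller) = R_f + β × MRP = 4.9502% + 0.16 × 8.7404% = 6.35%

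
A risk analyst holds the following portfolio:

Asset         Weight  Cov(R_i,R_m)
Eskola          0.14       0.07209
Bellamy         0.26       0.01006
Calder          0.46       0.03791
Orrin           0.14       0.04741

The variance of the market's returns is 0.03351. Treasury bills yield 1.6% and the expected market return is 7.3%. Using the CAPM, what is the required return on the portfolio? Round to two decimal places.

7.86%

β_Eskola = 0.07209 / 0.03351 = 2.1513
β_Bellamy = 0.01006 / 0.03351 = 0.3002
β_Calder = 0.03791 / 0.03351 = 1.1313
β_Orrin = 0.04741 / 0.03351 = 1.4148
β_P = Σ w_i β_i = 0.14×2.1513 + 0.26×0.3002 + 0.46×1.1313 + 0.14×1.4148 = 1.0977
MRP = 7.3% − 1.6% = 5.70%
E(R_P) = R_f + β_P × MRP = 1.6% + 1.0977 × 5.7% = 7.86%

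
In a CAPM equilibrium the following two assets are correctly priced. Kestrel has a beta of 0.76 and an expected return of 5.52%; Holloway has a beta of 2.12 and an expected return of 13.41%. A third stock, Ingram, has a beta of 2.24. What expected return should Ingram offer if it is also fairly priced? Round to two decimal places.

MRP (SML slope) = (13.41% − 5.52%) / (2.12 − 0.76) = 7.89% / 1.36 = 5.8015%
R_f (intercept) = 5.52% − 0.76 × 5.8015% = 1.1109%
E(R_Ingram) = R_f + β × MRP = 1.1109% + 2.24 × 5.8015% = 14.11%

14.11%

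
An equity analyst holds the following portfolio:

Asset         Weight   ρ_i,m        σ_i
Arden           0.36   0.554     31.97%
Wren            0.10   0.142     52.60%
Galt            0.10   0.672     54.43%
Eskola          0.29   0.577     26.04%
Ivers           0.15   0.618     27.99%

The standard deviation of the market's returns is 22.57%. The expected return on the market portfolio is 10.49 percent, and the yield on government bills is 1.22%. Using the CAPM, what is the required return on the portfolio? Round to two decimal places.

8.50%

β_Arden = 0.554 × 31.97% / 22.57% = 0.7847
β_Wren = 0.142 × 52.60% / 22.57% = 0.3309
β_Galt = 0.672 × 54.43% / 22.57% = 1.6206
β_Eskola = 0.577 × 26.04% / 22.57% = 0.6657
β_Ivers = 0.618 × 27.99% / 22.57% = 0.7664
β_P = Σ w_i β_i = 0.36×0.7847 + 0.10×0.3309 + 0.10×1.6206 + 0.29×0.6657 + 0.15×0.7664 = 0.7857
MRP = 10.49% − 1.22% = 9.27%
E(R_P) = R_f + β_P × MRP = 1.22% + 0.7857 × 9.27% = 8.50%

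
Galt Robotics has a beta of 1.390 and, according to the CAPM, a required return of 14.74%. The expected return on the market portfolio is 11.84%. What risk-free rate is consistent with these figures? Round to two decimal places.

4.40%

E(R) = R_f + β(E(R_m) − R_f) = R_f(1 − β) + β·E(R_m)
14.74% = R_f × (1 − 1.390) + 1.390 × 11.84%
14.74% = R_f × -0.390 + 16.45760%
R_f = (14.74% − 16.45760%) / -0.390 = 4.40%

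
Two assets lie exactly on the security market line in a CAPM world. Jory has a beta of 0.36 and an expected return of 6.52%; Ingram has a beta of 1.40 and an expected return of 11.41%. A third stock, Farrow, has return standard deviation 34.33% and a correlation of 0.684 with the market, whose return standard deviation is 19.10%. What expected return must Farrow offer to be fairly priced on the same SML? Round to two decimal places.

10.61%

MRP = (11.41% − 6.52%) / (1.40 − 0.36) = 4.7019%
R_f = 6.52% − 0.36 × 4.7019% = 4.8273%
β_Farrow = ρ·σ_i/σ_m = 0.684 × 34.33 / 19.10 = 1.2294
E(R_Farrow) = R_f + β × MRP = 4.8273% + 1.2294 × 4.7019% = 10.61%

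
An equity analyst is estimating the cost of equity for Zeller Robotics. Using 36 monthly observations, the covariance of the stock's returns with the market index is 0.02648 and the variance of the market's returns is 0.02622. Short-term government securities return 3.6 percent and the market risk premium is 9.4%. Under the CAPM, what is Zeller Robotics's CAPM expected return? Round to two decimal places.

β = Cov(R_i, R_m) / Var(R_m) = 0.02648 / 0.02622 = 1.0099
E(R) = R_f + β × MRP = 3.6% + 1.0099 × 9.4% = 13.09%

13.09%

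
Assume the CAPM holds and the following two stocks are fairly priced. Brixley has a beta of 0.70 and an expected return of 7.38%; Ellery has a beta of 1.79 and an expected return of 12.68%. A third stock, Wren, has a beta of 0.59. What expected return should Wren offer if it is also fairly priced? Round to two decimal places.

MRP (SML slope) = (12.68% − 7.38%) / (1.79 − 0.70) = 5.30% / 1.09 = 4.8624%
R_f (intercept) = 7.38% − 0.70 × 4.8624% = 3.9763%
E(R_Wren) = R_f + β × MRP = 3.9763% + 0.59 × 4.8624% = 6.85%

6.85%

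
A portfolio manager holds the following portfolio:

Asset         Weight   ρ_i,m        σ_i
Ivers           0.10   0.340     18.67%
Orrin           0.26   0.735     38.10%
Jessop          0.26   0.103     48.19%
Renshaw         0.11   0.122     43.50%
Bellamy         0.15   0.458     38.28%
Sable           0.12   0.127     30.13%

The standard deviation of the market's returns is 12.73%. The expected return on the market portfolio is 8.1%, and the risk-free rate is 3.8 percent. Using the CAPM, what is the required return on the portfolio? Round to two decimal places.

8.15%

β_Ivers = 0.340 × 18.67% / 12.73% = 0.4986
β_Orrin = 0.735 × 38.10% / 12.73% = 2.1998
β_Jessop = 0.103 × 48.19% / 12.73% = 0.3899
β_Renshaw = 0.122 × 43.50% / 12.73% = 0.4169
β_Bellamy = 0.458 × 38.28% / 12.73% = 1.3772
β_Sable = 0.127 × 30.13% / 12.73% = 0.3006
β_P = Σ w_i β_i = 0.10×0.4986 + 0.26×2.1998 + 0.26×0.3899 + 0.11×0.4169 + 0.15×1.3772 + 0.12×0.3006 = 1.0117
MRP = 8.1% − 3.8% = 4.30%
E(R_P) = R_f + β_P × MRP = 3.8% + 1.0117 × 4.3% = 8.15%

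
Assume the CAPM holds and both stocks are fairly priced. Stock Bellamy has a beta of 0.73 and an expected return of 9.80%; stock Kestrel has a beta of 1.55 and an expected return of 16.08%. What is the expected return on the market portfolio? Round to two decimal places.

11.87%

Both satisfy E(R) = R_f + β·MRP, so the slope of the SML is
MRP = (16.08% − 9.80%) / (1.55 − 0.73) = 6.28% / 0.82 = 7.6585%
R_f = E(R_Bellamy) − β_Bellamy·MRP = 9.80% − 0.73 × 7.6585% = 4.2093%
E(R_m) = R_f + MRP = 4.2093% + 7.6585% = 11.87%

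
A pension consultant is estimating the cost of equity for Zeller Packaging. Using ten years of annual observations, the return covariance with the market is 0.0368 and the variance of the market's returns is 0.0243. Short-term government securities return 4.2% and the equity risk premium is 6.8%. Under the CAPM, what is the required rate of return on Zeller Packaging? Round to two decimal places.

14.50%

β = Cov(R_i, R_m) / Var(R_m) = 0.0368 / 0.0243 = 1.5144
E(R) = R_f + β × MRP = 4.2% + 1.5144 × 6.8% = 14.50%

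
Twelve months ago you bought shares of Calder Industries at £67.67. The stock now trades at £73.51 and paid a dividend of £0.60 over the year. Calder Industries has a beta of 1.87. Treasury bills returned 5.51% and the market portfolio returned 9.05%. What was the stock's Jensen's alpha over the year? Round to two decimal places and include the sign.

-2.61%

Realised HPR = (P1 + D1 − P0) / P0 = (73.51 + 0.60 − 67.67) / 67.67 = 6.44 / 67.67 = 9.5168%
MRP = 9.05% − 5.51% = 3.54%
CAPM required = R_f + β·MRP = 5.51% + 1.87 × 3.54% = 12.1298%
α = realised − required = 9.5168% − 12.1298% = -2.61%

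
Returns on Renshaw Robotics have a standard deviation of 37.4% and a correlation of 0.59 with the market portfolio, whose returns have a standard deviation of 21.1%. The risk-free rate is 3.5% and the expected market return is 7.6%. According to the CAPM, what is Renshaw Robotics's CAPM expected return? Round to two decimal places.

7.79%

β = ρ × σ_i / σ_m = 0.59 × 37.4% / 21.1% = 1.0458
MRP = 7.6% − 3.5% = 4.10%
E(R) = 3.5% + 1.0458 × 4.1% = 7.79%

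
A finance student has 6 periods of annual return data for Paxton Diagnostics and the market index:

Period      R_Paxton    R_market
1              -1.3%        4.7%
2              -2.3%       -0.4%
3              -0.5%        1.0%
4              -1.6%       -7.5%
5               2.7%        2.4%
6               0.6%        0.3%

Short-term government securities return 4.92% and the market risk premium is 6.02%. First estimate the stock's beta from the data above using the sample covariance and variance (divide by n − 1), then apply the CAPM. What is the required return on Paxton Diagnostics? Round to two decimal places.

5.85%

Mean R_i = (-1.3 − 2.3 − 0.5 − 1.6 + 2.7 + 0.6) / 6 = -0.4000%
Mean R_m = (4.7 − 0.4 + 1.0 − 7.5 + 2.4 + 0.3) / 6 = 0.0833%
Σ(R_i − R̄_i)(R_m − R̄_m) = 13.1700  ⇒  Cov = 13.1700 / 5 = 2.6340
Σ(R_m − R̄_m)² = 85.3083  ⇒  Var(R_m) = 85.3083 / 5 = 17.0617
β = Cov / Var(R_m) = 2.6340 / 17.0617 = 0.1544
E(R) = R_f + β × MRP = 4.92% + 0.1544 × 6.02% = 5.85%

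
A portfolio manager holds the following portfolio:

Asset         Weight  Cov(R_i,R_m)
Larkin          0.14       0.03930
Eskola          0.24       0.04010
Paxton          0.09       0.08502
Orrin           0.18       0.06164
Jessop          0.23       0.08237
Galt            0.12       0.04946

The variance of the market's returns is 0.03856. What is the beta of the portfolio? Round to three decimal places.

1.524

β_Larkin = 0.03930 / 0.03856 = 1.0192
β_Eskola = 0.04010 / 0.03856 = 1.0399
β_Paxton = 0.08502 / 0.03856 = 2.2049
β_Orrin = 0.06164 / 0.03856 = 1.5985
β_Jessop = 0.08237 / 0.03856 = 2.1362
β_Galt = 0.04946 / 0.03856 = 1.2827
β_P = Σ w_i β_i = 0.14×1.0192 + 0.24×1.0399 + 0.09×2.2049 + 0.18×1.5985 + 0.23×2.1362 + 0.12×1.2827 = 1.5237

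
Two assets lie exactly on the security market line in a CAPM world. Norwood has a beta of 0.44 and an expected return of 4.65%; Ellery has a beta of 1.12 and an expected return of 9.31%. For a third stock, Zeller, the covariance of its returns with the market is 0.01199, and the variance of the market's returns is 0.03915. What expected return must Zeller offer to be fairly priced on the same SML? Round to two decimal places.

3.73%

MRP = (9.31% − 4.65%) / (1.12 − 0.44) = 6.8529%
R_f = 4.65% − 0.44 × 6.8529% = 1.6347%
β_Zeller = Cov / Var(R_m) = 0.01199 / 0.03915 = 0.3063
E(R_Zeller) = R_f + β × MRP = 1.6347% + 0.3063 × 6.8529% = 3.73%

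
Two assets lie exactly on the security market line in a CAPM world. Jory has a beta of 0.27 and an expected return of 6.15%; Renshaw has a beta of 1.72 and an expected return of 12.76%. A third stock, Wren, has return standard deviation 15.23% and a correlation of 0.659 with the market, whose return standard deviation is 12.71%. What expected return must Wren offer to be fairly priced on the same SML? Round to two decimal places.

8.52%

MRP = (12.76% − 6.15%) / (1.72 − 0.27) = 4.5586%
R_f = 6.15% − 0.27 × 4.5586% = 4.9192%
β_Wren = ρ·σ_i/σ_m = 0.659 × 15.23 / 12.71 = 0.7897
E(R_Wren) = R_f + β × MRP = 4.9192% + 0.7897 × 4.5586% = 8.52%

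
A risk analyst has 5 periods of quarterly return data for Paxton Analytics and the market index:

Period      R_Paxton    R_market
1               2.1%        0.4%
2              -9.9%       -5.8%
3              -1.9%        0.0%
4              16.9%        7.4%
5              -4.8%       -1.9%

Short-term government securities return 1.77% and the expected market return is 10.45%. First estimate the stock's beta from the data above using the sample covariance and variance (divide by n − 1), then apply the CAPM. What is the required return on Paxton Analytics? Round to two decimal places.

Mean R_i = (2.1 − 9.9 − 1.9 + 16.9 − 4.8) / 5 = 0.4800%
Mean R_m = (0.4 − 5.8 + 0.0 + 7.4 − 1.9) / 5 = 0.0200%
Σ(R_i − R̄_i)(R_m − R̄_m) = 192.3920  ⇒  Cov = 192.3920 / 4 = 48.0980
Σ(R_m − R̄_m)² = 92.1680  ⇒  Var(R_m) = 92.1680 / 4 = 23.0420
β = Cov / Var(R_m) = 48.0980 / 23.0420 = 2.0874
MRP = 10.45% − 1.77% = 8.68%
E(R) = R_f + β × MRP = 1.77% + 2.0874 × 8.68% = 19.89%

19.89%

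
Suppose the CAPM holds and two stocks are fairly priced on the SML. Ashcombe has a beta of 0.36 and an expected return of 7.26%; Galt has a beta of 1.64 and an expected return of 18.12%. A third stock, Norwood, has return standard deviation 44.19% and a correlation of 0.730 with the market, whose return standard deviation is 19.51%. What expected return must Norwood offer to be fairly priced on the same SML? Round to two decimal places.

18.23%

MRP = (18.12% − 7.26%) / (1.64 − 0.36) = 8.4844%
R_f = 7.26% − 0.36 × 8.4844% = 4.2056%
β_Norwood = ρ·σ_i/σ_m = 0.730 × 44.19 / 19.51 = 1.6534
E(R_Norwood) = R_f + β × MRP = 4.2056% + 1.6534 × 8.4844% = 18.23%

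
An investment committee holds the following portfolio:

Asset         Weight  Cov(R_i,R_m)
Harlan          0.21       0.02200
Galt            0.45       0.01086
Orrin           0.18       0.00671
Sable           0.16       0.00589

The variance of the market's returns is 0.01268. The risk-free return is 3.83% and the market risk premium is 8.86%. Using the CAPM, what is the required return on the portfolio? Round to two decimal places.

β_Harlan = 0.02200 / 0.01268 = 1.7350
β_Galt = 0.01086 / 0.01268 = 0.8565
β_Orrin = 0.00671 / 0.01268 = 0.5292
β_Sable = 0.00589 / 0.01268 = 0.4645
β_P = Σ w_i β_i = 0.21×1.7350 + 0.45×0.8565 + 0.18×0.5292 + 0.16×0.4645 = 0.9194
E(R_P) = R_f + β_P × MRP = 3.83% + 0.9194 × 8.86% = 11.98%

11.98%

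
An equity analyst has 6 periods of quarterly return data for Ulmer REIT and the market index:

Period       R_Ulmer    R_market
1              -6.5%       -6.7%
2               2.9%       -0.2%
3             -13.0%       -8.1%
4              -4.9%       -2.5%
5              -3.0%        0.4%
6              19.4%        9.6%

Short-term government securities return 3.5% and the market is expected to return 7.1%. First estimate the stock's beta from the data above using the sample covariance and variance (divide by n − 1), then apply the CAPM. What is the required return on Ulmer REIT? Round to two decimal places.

9.61%

Mean R_i = (-6.5 + 2.9 − 13.0 − 4.9 − 3.0 + 19.4) / 6 = -0.8500%
Mean R_m = (-6.7 − 0.2 − 8.1 − 2.5 + 0.4 + 9.6) / 6 = -1.2500%
Σ(R_i − R̄_i)(R_m − R̄_m) = 339.1850  ⇒  Cov = 339.1850 / 5 = 67.8370
Σ(R_m − R̄_m)² = 199.7350  ⇒  Var(R_m) = 199.7350 / 5 = 39.9470
β = Cov / Var(R_m) = 67.8370 / 39.9470 = 1.6982
MRP = 7.1% − 3.5% = 3.60%
E(R) = R_f + β × MRP = 3.5% + 1.6982 × 3.6% = 9.61%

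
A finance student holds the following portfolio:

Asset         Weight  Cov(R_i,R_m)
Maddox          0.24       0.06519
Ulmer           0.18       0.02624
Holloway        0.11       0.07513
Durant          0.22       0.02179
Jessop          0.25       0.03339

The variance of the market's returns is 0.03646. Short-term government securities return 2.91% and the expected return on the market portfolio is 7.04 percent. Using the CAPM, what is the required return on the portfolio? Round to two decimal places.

7.64%

β_Maddox = 0.06519 / 0.03646 = 1.7880
β_Ulmer = 0.02624 / 0.03646 = 0.7197
β_Holloway = 0.07513 / 0.03646 = 2.0606
β_Durant = 0.02179 / 0.03646 = 0.5976
β_Jessop = 0.03339 / 0.03646 = 0.9158
β_P = Σ w_i β_i = 0.24×1.7880 + 0.18×0.7197 + 0.11×2.0606 + 0.22×0.5976 + 0.25×0.9158 = 1.1458
MRP = 7.04% − 2.91% = 4.13%
E(R_P) = R_f + β_P × MRP = 2.91% + 1.1458 × 4.13% = 7.64%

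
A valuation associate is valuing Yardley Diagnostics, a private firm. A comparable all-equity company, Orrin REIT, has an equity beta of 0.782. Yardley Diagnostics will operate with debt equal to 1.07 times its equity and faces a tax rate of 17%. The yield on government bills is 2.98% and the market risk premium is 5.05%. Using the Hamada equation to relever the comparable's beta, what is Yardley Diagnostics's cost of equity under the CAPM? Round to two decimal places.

β_L = β_U × [1 + (1 − t)(D/E)] = 0.782 × [1 + (1 − 0.17) × 1.07]
    = 0.782 × [1 + 0.83 × 1.07] = 0.782 × 1.8881 = 1.4765
E(R) = R_f + β_L × MRP = 2.98% + 1.4765 × 5.05% = 10.44%

10.44%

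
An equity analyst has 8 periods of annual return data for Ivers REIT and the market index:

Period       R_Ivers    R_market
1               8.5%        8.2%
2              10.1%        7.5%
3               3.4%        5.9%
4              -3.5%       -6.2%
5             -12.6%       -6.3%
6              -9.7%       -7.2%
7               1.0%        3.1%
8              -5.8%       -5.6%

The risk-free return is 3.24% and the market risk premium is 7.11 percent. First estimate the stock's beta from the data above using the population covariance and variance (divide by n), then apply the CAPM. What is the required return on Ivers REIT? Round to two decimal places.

11.26%

Mean R_i = (8.5 + 10.1 + 3.4 − 3.5 − 12.6 − 9.7 + 1.0 − 5.8) / 8 = -1.0750%
Mean R_m = (8.2 + 7.5 + 5.9 − 6.2 − 6.3 − 7.2 + 3.1 − 5.6) / 8 = -0.0750%
Σ(R_i − R̄_i)(R_m − R̄_m) = 371.3650  ⇒  Cov = 371.3650 / 8 = 46.4206
Σ(R_m − R̄_m)² = 329.1950  ⇒  Var(R_m) = 329.1950 / 8 = 41.1494
β = Cov / Var(R_m) = 46.4206 / 41.1494 = 1.1281
E(R) = R_f + β × MRP = 3.24% + 1.1281 × 7.11% = 11.26%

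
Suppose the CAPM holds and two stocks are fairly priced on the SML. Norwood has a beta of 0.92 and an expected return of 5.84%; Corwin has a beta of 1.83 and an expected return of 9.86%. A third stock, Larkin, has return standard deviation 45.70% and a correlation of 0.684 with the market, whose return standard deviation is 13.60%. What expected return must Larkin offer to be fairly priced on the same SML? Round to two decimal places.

MRP = (9.86% − 5.84%) / (1.83 − 0.92) = 4.4176%
R_f = 5.84% − 0.92 × 4.4176% = 1.7758%
β_Larkin = ρ·σ_i/σ_m = 0.684 × 45.70 / 13.60 = 2.2984
E(R_Larkin) = R_f + β × MRP = 1.7758% + 2.2984 × 4.4176% = 11.93%

11.93%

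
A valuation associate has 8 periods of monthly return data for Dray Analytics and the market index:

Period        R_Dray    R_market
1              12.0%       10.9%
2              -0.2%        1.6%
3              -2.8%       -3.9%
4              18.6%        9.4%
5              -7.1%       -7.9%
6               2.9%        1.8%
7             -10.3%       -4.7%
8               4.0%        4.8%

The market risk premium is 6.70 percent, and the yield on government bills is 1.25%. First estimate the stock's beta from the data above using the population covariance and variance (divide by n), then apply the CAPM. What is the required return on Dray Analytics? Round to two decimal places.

Mean R_i = (12.0 − 0.2 − 2.8 + 18.6 − 7.1 + 2.9 − 10.3 + 4.0) / 8 = 2.1375%
Mean R_m = (10.9 + 1.6 − 3.9 + 9.4 − 7.9 + 1.8 − 4.7 + 4.8) / 8 = 1.5000%
Σ(R_i − R̄_i)(R_m − R̄_m) = 419.5100  ⇒  Cov = 419.5100 / 8 = 52.4388
Σ(R_m − R̄_m)² = 317.7200  ⇒  Var(R_m) = 317.7200 / 8 = 39.7150
β = Cov / Var(R_m) = 52.4388 / 39.7150 = 1.3204
E(R) = R_f + β × MRP = 1.25% + 1.3204 × 6.70% = 10.10%

10.10%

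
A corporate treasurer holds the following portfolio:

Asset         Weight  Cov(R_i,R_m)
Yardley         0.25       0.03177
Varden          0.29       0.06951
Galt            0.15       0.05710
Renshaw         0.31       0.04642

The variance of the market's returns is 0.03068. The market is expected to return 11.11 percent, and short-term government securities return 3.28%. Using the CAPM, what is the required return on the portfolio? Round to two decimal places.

β_Yardley = 0.03177 / 0.03068 = 1.0355
β_Varden = 0.06951 / 0.03068 = 2.2656
β_Galt = 0.05710 / 0.03068 = 1.8611
β_Renshaw = 0.04642 / 0.03068 = 1.5130
β_P = Σ w_i β_i = 0.25×1.0355 + 0.29×2.2656 + 0.15×1.8611 + 0.31×1.5130 = 1.6641
MRP = 11.11% − 3.28% = 7.83%
E(R_P) = R_f + β_P × MRP = 3.28% + 1.6641 × 7.83% = 16.31%

16.31%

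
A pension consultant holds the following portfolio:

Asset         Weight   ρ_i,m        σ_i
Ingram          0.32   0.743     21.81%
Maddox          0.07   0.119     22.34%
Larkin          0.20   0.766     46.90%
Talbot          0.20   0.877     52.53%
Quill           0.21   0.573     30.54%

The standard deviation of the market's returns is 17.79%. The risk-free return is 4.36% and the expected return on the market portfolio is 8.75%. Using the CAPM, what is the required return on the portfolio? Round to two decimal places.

10.64%

β_Ingram = 0.743 × 21.81% / 17.79% = 0.9109
β_Maddox = 0.119 × 22.34% / 17.79% = 0.1494
β_Larkin = 0.766 × 46.90% / 17.79% = 2.0194
β_Talbot = 0.877 × 52.53% / 17.79% = 2.5896
β_Quill = 0.573 × 30.54% / 17.79% = 0.9837
β_P = Σ w_i β_i = 0.32×0.9109 + 0.07×0.1494 + 0.20×2.0194 + 0.20×2.5896 + 0.21×0.9837 = 1.4303
MRP = 8.75% − 4.36% = 4.39%
E(R_P) = R_f + β_P × MRP = 4.36% + 1.4303 × 4.39% = 10.64%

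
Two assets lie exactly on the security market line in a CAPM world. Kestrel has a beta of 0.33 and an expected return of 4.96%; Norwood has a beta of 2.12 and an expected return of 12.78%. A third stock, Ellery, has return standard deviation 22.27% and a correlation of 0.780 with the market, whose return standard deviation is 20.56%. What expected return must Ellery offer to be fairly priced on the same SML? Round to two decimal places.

7.21%

MRP = (12.78% − 4.96%) / (2.12 − 0.33) = 4.3687%
R_f = 4.96% − 0.33 × 4.3687% = 3.5183%
β_Ellery = ρ·σ_i/σ_m = 0.780 × 22.27 / 20.56 = 0.8449
E(R_Ellery) = R_f + β × MRP = 3.5183% + 0.8449 × 4.3687% = 7.21%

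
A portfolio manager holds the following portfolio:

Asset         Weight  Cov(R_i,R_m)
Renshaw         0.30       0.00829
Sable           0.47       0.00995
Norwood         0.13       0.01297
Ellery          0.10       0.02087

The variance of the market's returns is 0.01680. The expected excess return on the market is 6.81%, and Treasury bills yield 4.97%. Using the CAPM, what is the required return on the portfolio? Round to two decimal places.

β_Renshaw = 0.00829 / 0.01680 = 0.4935
β_Sable = 0.00995 / 0.01680 = 0.5923
β_Norwood = 0.01297 / 0.01680 = 0.7720
β_Ellery = 0.02087 / 0.01680 = 1.2423
β_P = Σ w_i β_i = 0.30×0.4935 + 0.47×0.5923 + 0.13×0.7720 + 0.10×1.2423 = 0.6510
E(R_P) = R_f + β_P × MRP = 4.97% + 0.6510 × 6.81% = 9.40%

9.40%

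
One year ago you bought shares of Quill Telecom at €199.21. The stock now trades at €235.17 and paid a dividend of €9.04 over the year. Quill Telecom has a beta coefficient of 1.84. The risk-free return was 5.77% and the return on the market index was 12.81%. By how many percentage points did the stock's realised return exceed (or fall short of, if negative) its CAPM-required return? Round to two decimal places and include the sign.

Realised HPR = (P1 + D1 − P0) / P0 = (235.17 + 9.04 − 199.21) / 199.21 = 45.00 / 199.21 = 22.5892%
MRP = 12.81% − 5.77% = 7.04%
CAPM required = R_f + β·MRP = 5.77% + 1.84 × 7.04% = 18.7236%
α = realised − required = 22.5892% − 18.7236% = +3.87%

+3.87%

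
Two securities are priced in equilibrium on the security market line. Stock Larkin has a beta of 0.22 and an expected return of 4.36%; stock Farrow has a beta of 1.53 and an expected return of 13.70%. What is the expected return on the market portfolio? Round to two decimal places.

9.92%

Both satisfy E(R) = R_f + β·MRP, so the slope of the SML is
MRP = (13.70% − 4.36%) / (1.53 − 0.22) = 9.34% / 1.31 = 7.1298%
R_f = E(R_Larkin) − β_Larkin·MRP = 4.36% − 0.22 × 7.1298% = 2.7914%
E(R_m) = R_f + MRP = 2.7914% + 7.1298% = 9.92%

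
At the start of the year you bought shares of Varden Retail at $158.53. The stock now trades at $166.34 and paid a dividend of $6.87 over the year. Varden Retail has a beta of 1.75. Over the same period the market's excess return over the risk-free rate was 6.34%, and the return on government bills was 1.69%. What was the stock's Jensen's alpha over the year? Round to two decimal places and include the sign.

-3.52%

Realised HPR = (P1 + D1 − P0) / P0 = (166.34 + 6.87 − 158.53) / 158.53 = 14.68 / 158.53 = 9.2601%
CAPM required = R_f + β·MRP = 1.69% + 1.75 × 6.34% = 12.7850%
α = realised − required = 9.2601% − 12.7850% = -3.52%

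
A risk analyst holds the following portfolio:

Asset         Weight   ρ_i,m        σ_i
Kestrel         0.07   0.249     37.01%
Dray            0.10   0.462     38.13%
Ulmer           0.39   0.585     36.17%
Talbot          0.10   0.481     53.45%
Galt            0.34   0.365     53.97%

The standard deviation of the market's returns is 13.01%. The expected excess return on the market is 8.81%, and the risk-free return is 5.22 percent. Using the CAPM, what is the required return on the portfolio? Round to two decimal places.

β_Kestrel = 0.249 × 37.01% / 13.01% = 0.7083
β_Dray = 0.462 × 38.13% / 13.01% = 1.3540
β_Ulmer = 0.585 × 36.17% / 13.01% = 1.6264
β_Talbot = 0.481 × 53.45% / 13.01% = 1.9761
β_Galt = 0.365 × 53.97% / 13.01% = 1.5141
β_P = Σ w_i β_i = 0.07×0.7083 + 0.10×1.3540 + 0.39×1.6264 + 0.10×1.9761 + 0.34×1.5141 = 1.5317
E(R_P) = R_f + β_P × MRP = 5.22% + 1.5317 × 8.81% = 18.71%

18.71%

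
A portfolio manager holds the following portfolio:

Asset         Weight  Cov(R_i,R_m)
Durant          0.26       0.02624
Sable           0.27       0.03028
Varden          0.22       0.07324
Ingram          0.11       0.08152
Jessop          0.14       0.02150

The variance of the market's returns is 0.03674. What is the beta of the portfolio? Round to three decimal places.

β_Durant = 0.02624 / 0.03674 = 0.7142
β_Sable = 0.03028 / 0.03674 = 0.8242
β_Varden = 0.07324 / 0.03674 = 1.9935
β_Ingram = 0.08152 / 0.03674 = 2.2188
β_Jessop = 0.02150 / 0.03674 = 0.5852
β_P = Σ w_i β_i = 0.26×0.7142 + 0.27×0.8242 + 0.22×1.9935 + 0.11×2.2188 + 0.14×0.5852 = 1.1728

1.173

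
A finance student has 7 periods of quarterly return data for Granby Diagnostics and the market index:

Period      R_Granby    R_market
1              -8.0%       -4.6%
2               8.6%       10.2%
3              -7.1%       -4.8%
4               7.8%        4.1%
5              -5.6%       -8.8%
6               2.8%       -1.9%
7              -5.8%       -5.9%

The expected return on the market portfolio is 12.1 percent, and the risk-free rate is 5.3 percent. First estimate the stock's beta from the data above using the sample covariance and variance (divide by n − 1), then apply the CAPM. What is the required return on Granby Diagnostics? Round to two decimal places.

11.98%

Mean R_i = (-8.0 + 8.6 − 7.1 + 7.8 − 5.6 + 2.8 − 5.8) / 7 = -1.0429%
Mean R_m = (-4.6 + 10.2 − 4.8 + 4.1 − 8.8 − 1.9 − 5.9) / 7 = -1.6714%
Σ(R_i − R̄_i)(R_m − R̄_m) = 256.5586  ⇒  Cov = 256.5586 / 6 = 42.7598
Σ(R_m − R̄_m)² = 261.3543  ⇒  Var(R_m) = 261.3543 / 6 = 43.5591
β = Cov / Var(R_m) = 42.7598 / 43.5591 = 0.9817
MRP = 12.1% − 5.3% = 6.80%
E(R) = R_f + β × MRP = 5.3% + 0.9817 × 6.8% = 11.98%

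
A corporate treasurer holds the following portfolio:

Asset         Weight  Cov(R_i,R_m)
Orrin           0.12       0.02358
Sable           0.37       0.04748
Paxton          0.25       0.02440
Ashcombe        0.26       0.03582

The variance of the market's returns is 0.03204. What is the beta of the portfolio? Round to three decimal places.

1.118

β_Orrin = 0.02358 / 0.03204 = 0.7360
β_Sable = 0.04748 / 0.03204 = 1.4819
β_Paxton = 0.02440 / 0.03204 = 0.7615
β_Ashcombe = 0.03582 / 0.03204 = 1.1180
β_P = Σ w_i β_i = 0.12×0.7360 + 0.37×1.4819 + 0.25×0.7615 + 0.26×1.1180 = 1.1177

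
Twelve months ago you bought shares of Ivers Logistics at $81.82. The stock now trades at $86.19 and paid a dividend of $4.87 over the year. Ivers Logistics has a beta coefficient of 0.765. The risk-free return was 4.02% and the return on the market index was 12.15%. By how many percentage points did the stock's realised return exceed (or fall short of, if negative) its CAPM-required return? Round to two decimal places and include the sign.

+1.05%

Realised HPR = (P1 + D1 − P0) / P0 = (86.19 + 4.87 − 81.82) / 81.82 = 9.24 / 81.82 = 11.2931%
MRP = 12.15% − 4.02% = 8.13%
CAPM required = R_f + β·MRP = 4.02% + 0.765 × 8.13% = 10.23945%
α = realised − required = 11.2931% − 10.23945% = +1.05%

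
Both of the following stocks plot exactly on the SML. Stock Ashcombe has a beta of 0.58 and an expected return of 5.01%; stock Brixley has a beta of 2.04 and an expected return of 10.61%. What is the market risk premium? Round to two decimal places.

3.84%

Both satisfy E(R) = R_f + β·MRP, so the slope of the SML is
MRP = (10.61% − 5.01%) / (2.04 − 0.58) = 5.60% / 1.46 = 3.8356%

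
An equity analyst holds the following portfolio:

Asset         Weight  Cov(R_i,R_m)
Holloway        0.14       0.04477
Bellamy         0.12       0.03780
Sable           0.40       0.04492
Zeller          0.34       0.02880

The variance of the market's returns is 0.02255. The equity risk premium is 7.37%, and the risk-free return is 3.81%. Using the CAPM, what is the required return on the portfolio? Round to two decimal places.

16.41%

β_Holloway = 0.04477 / 0.02255 = 1.9854
β_Bellamy = 0.03780 / 0.02255 = 1.6763
β_Sable = 0.04492 / 0.02255 = 1.9920
β_Zeller = 0.02880 / 0.02255 = 1.2772
β_P = Σ w_i β_i = 0.14×1.9854 + 0.12×1.6763 + 0.40×1.9920 + 0.34×1.2772 = 1.7102
E(R_P) = R_f + β_P × MRP = 3.81% + 1.7102 × 7.37% = 16.41%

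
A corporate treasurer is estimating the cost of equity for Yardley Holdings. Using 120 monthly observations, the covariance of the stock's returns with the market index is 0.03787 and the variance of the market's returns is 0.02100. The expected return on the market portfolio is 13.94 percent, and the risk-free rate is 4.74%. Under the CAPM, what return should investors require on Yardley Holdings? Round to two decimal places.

21.33%

β = Cov(R_i, R_m) / Var(R_m) = 0.03787 / 0.02100 = 1.8033
MRP = 13.94% − 4.74% = 9.20%
E(R) = R_f + β × MRP = 4.74% + 1.8033 × 9.20% = 21.33%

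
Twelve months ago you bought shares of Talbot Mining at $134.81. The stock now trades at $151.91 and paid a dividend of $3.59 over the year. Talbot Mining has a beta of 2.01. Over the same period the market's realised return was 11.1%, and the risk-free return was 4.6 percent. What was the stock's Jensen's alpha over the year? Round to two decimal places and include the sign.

Realised HPR = (P1 + D1 − P0) / P0 = (151.91 + 3.59 − 134.81) / 134.81 = 20.69 / 134.81 = 15.3475%
MRP = 11.1% − 4.6% = 6.50%
CAPM required = R_f + β·MRP = 4.6% + 2.01 × 6.5% = 17.6650%
α = realised − required = 15.3475% − 17.6650% = -2.32%

-2.32%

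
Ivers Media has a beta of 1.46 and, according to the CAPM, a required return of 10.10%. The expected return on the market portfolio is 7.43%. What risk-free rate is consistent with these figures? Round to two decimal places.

E(R) = R_f + β(E(R_m) − R_f) = R_f(1 − β) + β·E(R_m)
10.10% = R_f × (1 − 1.46) + 1.46 × 7.43%
10.10% = R_f × -0.46 + 10.8478%
R_f = (10.10% − 10.8478%) / -0.46 = 1.63%

1.63%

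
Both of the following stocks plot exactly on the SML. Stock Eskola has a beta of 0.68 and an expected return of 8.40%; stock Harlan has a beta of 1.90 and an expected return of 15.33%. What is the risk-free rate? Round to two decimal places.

Both satisfy E(R) = R_f + β·MRP, so the slope of the SML is
MRP = (15.33% − 8.40%) / (1.90 − 0.68) = 6.93% / 1.22 = 5.6803%
R_f = E(R_Eskola) − β_Eskola·MRP = 8.40% − 0.68 × 5.6803% = 4.5374%

4.54%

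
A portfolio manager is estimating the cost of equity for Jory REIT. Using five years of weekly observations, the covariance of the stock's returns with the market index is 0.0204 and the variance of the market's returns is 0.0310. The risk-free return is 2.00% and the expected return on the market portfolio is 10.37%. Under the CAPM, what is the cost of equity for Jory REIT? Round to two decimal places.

7.51%

β = Cov(R_i, R_m) / Var(R_m) = 0.0204 / 0.0310 = 0.6581
MRP = 10.37% − 2.00% = 8.37%
E(R) = R_f + β × MRP = 2.00% + 0.6581 × 8.37% = 7.51%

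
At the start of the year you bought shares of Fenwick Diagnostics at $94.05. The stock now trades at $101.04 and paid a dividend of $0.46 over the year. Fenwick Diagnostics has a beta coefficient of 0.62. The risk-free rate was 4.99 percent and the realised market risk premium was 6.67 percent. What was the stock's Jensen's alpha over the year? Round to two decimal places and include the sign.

Realised HPR = (P1 + D1 − P0) / P0 = (101.04 + 0.46 − 94.05) / 94.05 = 7.45 / 94.05 = 7.9213%
CAPM required = R_f + β·MRP = 4.99% + 0.62 × 6.67% = 9.1254%
α = realised − required = 7.9213% − 9.1254% = -1.20%

-1.20%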